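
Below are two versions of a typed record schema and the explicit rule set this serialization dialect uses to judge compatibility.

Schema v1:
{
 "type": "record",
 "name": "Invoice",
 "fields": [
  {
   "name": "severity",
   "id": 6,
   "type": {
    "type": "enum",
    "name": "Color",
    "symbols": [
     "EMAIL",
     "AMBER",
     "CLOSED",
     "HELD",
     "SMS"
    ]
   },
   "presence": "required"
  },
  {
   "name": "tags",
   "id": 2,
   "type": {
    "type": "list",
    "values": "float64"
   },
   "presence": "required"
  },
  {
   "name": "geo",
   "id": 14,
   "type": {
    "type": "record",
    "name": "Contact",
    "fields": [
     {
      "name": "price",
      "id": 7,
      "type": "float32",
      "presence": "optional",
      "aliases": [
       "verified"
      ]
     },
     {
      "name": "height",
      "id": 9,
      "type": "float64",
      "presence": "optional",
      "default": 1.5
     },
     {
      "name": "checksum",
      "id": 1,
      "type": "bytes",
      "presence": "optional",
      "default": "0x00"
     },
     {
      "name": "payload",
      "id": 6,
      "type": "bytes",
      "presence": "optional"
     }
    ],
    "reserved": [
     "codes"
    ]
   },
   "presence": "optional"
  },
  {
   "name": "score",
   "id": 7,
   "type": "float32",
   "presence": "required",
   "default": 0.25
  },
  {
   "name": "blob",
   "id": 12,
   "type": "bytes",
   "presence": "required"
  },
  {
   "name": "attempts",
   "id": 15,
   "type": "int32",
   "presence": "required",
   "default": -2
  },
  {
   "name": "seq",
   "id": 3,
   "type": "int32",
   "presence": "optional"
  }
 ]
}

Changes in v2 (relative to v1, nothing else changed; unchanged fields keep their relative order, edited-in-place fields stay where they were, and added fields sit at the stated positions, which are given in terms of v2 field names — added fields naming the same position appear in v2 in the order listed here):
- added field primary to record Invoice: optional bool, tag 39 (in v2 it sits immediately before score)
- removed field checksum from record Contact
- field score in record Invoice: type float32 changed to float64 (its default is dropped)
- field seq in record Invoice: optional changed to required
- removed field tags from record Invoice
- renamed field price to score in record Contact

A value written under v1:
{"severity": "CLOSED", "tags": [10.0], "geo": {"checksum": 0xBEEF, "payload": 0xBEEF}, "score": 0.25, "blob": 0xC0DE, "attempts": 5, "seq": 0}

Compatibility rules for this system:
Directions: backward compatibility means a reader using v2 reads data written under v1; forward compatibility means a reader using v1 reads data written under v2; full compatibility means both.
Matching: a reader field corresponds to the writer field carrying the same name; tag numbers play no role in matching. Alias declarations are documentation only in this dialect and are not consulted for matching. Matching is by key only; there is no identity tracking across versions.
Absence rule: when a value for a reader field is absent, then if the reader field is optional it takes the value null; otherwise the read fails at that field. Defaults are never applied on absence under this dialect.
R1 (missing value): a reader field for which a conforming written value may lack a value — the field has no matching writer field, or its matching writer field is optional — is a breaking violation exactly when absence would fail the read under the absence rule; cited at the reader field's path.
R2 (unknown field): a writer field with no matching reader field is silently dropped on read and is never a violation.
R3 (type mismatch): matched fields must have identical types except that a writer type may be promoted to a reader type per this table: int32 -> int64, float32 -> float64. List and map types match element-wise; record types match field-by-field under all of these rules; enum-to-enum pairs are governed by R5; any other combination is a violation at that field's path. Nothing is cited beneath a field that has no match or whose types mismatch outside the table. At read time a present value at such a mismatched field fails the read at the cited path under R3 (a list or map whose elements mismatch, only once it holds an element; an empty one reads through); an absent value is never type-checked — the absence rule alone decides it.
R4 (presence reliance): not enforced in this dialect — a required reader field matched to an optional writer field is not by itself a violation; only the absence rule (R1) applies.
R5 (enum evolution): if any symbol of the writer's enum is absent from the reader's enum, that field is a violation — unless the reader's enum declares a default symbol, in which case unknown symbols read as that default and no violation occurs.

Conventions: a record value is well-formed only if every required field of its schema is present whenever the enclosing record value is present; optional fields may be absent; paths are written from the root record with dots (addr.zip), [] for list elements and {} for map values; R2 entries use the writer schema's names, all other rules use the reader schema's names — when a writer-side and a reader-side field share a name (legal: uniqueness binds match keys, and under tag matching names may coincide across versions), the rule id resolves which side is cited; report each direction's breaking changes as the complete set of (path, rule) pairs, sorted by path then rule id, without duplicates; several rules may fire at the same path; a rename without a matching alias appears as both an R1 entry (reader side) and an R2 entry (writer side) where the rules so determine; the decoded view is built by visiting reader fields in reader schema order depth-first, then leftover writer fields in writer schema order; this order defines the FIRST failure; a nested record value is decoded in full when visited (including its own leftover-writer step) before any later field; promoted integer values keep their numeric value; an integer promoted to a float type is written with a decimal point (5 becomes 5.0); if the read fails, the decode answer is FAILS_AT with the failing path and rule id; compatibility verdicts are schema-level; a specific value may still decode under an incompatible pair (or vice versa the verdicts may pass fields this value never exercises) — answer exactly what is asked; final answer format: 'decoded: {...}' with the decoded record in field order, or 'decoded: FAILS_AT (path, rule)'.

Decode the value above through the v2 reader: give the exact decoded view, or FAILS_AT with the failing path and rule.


the writer's type comes first in each Invoice pair
decoding the Invoice value with the v2 reader:
  severity := "CLOSED"
  geo.score := null (missing; optional => null)
  geo.height := null (missing; optional => null)
  geo.payload := 0xBEEF
  writer geo.checksum: no reader field; dropped
  primary := null (missing; optional => null)
  score := 0.25 (float32 -> float64)
  blob := 0xC0DE
  attempts := 5
  seq := 0
  writer tags: no reader field; dropped
  => decoded: {"severity": "CLOSED", "geo": {"score": null, "height": null, "payload": 0xBEEF}, "primary": null, "score": 0.25, "blob": 0xC0DE, "attempts": 5, "seq": 0}
checking off the Invoice differences that do not matter here:
  field score in record Invoice: type float32 changed to float64 (its default is dropped) -> schema-level compatibility only; this Invoice value's decode is unchanged
  field seq in record Invoice: optional changed to required -> schema-level compatibility only; this Invoice value's decode is unchanged

decoded: {"severity": "CLOSED", "geo": {"score": null, "height": null, "payload": 0xBEEF}, "primary": null, "score": 0.25, "blob": 0xC0DE, "attempts": 5, "seq": 0}


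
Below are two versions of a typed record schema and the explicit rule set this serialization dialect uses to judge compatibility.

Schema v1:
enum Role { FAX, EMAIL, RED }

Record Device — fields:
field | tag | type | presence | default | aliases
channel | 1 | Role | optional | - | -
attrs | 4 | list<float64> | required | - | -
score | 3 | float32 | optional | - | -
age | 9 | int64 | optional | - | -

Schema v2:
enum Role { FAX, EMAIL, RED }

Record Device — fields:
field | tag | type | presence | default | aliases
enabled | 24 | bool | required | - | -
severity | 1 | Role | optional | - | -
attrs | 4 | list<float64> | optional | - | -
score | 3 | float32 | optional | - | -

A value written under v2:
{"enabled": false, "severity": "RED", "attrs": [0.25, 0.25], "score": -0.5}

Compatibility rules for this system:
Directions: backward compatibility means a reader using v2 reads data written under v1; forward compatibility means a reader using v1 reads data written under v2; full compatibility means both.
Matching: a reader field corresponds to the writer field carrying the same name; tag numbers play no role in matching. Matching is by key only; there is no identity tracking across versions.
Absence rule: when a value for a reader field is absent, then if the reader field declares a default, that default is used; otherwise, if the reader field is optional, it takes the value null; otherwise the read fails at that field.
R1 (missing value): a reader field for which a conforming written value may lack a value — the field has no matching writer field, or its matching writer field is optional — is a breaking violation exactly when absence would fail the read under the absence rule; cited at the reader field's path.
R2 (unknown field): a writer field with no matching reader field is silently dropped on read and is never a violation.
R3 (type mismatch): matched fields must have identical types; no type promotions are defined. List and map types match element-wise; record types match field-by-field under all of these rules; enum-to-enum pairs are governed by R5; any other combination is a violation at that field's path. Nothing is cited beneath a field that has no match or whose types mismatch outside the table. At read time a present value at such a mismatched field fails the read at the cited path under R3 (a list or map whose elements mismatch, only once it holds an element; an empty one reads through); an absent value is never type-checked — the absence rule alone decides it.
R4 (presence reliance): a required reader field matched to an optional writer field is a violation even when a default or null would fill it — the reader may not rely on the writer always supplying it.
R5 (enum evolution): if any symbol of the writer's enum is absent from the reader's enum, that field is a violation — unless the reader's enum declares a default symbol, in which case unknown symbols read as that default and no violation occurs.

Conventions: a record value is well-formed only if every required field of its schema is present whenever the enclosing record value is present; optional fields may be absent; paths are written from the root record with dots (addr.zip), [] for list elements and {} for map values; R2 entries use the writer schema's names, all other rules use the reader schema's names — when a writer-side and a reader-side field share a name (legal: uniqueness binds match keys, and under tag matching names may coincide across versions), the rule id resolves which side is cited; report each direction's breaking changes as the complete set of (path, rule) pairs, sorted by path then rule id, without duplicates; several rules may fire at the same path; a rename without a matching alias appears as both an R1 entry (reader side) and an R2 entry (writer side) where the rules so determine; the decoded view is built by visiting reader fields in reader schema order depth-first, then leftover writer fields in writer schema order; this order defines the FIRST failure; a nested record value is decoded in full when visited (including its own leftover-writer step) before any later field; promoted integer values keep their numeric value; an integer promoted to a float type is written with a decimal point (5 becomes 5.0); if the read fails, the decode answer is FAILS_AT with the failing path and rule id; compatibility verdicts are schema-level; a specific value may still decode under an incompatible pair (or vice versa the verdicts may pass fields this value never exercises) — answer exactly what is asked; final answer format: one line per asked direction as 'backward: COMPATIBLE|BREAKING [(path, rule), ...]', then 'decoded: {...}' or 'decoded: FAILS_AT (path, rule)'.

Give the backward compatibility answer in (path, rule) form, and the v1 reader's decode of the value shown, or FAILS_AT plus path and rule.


backward: BREAKING [(enabled, R1)]; decoded: {"channel": null, "attrs": [0.25, 0.25], "score": -0.5, "age": null}

the writer's type comes first in each Device pair
backward pass over Device, reader schema v2, writer schema v1:
  enabled has no writer counterpart
  severity has no writer counterpart
  attrs <- attrs (list<float64> -> list<float64>, writer required)
  score <- score (float32 -> float32, writer optional)
  writer channel: unknown to reader
  writer age: unknown to reader
  R1 fires at enabled
  => 1 violation(s): backward is BREAKING for Device
decode (reader v1):
  channel := null (not supplied -> null)
  attrs := [0.25, 0.25]
  score := -0.5
  age := null (not supplied -> null)
  writer enabled: unmatched, discarded
  writer severity: unmatched, discarded
  => decoded: {"channel": null, "attrs": [0.25, 0.25], "score": -0.5, "age": null}
the rest of the Device diff is inert for this question:
  removed field age from record Device -> fires no rule on Device, leaving the asked answer as it is
  field attrs in record Device: required changed to optional -> its effect on Device is confined to the forward direction, not asked


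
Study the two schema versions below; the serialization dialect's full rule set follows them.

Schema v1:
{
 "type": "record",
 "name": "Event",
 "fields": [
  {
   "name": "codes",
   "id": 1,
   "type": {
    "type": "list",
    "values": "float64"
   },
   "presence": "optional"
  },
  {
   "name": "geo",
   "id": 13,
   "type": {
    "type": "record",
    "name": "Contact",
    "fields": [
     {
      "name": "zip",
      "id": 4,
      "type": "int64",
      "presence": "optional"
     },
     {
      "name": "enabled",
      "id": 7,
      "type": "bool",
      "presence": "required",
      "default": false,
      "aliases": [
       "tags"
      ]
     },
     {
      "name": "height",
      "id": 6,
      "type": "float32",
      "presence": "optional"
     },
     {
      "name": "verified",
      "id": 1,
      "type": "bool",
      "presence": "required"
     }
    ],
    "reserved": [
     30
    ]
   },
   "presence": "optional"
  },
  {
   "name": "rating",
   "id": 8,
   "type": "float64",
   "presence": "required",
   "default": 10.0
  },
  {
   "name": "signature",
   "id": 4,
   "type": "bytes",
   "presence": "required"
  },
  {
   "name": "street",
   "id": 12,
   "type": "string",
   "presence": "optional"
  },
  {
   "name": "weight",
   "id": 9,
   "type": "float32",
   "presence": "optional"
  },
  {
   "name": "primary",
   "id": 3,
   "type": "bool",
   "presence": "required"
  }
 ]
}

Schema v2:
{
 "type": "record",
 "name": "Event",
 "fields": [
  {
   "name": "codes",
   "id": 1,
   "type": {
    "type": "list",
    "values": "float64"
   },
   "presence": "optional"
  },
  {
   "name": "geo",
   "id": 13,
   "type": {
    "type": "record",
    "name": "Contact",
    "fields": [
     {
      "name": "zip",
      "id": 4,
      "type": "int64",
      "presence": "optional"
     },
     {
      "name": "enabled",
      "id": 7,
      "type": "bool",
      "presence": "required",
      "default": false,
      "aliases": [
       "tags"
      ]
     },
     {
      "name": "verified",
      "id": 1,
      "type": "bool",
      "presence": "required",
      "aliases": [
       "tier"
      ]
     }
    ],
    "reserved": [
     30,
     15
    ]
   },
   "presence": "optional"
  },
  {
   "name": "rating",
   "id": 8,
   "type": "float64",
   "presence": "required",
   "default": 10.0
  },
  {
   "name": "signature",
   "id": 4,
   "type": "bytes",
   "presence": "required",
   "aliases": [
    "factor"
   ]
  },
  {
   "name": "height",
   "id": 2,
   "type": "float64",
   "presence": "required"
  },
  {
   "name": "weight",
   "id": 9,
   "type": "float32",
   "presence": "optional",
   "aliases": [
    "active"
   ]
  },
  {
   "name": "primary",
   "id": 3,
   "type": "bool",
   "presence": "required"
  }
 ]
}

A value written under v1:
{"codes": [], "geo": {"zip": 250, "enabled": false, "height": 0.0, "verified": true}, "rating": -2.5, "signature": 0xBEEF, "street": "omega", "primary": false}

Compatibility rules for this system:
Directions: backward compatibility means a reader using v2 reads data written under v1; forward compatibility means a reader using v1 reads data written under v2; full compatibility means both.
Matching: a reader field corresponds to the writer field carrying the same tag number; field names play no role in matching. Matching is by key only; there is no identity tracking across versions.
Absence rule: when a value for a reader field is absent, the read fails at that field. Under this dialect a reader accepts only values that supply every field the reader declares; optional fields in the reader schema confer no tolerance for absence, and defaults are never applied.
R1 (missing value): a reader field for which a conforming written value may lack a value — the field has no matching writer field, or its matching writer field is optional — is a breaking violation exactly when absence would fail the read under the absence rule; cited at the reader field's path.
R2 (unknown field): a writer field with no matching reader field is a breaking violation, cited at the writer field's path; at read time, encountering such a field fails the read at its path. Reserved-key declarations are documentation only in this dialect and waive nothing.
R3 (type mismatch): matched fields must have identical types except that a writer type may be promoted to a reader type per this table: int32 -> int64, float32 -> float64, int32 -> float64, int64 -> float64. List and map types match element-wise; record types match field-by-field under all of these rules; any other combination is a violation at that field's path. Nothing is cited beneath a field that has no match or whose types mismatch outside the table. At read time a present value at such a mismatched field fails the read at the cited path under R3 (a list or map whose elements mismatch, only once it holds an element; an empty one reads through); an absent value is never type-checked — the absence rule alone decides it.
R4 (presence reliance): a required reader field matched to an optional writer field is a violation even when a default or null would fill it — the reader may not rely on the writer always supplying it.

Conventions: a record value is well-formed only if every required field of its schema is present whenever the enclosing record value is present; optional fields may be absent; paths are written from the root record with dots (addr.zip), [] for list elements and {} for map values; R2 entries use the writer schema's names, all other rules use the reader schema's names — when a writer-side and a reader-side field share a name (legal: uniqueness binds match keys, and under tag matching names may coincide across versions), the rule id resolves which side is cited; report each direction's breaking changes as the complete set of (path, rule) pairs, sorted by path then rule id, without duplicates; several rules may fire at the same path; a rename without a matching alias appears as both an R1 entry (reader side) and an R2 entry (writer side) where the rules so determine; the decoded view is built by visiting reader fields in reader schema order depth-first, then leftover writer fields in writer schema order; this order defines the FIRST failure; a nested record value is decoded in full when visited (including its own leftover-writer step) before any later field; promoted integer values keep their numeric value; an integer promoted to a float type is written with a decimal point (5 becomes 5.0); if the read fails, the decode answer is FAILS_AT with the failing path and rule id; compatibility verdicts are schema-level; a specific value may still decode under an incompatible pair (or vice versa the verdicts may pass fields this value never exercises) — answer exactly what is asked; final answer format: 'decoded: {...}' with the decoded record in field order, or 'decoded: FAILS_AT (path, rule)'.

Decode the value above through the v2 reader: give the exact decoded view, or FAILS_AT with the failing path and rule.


each type pair in Event: writer, then reader
decode (reader v2):
  codes := []
  geo.zip := 250
  geo.enabled := false
  geo.verified := true
  read fails at geo.height under R2 (unknown field)
  => FAILS_AT (geo.height, R2)
ruling out the remaining Event differences:
  removed field street from record Event -> changes Event's schema-level verdicts only — the decode of this value is the same

decoded: FAILS_AT (geo.height, R2)


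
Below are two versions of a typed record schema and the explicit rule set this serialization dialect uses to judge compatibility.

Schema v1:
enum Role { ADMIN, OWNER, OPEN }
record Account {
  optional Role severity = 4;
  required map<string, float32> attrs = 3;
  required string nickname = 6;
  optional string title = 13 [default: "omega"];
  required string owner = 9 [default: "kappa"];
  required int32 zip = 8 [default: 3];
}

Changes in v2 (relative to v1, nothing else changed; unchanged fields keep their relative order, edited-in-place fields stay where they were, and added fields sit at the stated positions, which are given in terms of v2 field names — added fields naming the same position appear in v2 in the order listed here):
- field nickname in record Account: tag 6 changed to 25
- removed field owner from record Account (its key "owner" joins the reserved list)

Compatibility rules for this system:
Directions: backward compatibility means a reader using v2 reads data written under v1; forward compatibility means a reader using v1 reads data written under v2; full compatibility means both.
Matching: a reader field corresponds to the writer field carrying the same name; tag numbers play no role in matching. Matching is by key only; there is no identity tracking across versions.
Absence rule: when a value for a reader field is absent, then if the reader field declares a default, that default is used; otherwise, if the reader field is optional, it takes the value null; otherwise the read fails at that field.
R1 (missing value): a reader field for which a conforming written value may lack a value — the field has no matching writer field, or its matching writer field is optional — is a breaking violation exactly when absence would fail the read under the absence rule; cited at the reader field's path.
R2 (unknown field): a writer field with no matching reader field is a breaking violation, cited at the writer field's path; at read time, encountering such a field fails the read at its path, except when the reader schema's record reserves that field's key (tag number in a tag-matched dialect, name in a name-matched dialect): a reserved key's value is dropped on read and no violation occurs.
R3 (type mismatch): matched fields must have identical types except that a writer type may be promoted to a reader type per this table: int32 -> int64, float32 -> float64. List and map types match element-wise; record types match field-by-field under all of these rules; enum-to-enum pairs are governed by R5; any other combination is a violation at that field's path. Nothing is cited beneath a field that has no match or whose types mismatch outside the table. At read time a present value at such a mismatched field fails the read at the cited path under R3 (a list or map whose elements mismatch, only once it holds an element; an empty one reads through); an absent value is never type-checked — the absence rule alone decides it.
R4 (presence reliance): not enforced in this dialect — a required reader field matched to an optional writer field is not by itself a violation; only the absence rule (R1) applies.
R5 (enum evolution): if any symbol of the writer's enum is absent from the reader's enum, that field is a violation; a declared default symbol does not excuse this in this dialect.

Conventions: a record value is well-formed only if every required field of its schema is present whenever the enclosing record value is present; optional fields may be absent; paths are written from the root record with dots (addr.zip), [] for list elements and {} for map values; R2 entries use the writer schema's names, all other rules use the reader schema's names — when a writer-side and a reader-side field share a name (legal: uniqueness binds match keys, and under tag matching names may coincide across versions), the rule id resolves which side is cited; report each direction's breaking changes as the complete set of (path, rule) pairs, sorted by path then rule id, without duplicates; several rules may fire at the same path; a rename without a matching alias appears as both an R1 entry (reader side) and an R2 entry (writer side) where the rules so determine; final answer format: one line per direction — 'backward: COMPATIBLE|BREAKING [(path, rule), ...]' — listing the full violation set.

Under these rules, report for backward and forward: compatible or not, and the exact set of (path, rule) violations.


each type pair in Account: writer, then reader
checking backward for Account: reader v2 against writer v1:
  severity: Role -> Role, writer optional; from severity
  attrs: map<string, float32> -> map<string, float32>, writer required; from attrs
  nickname: string -> string, writer required; from nickname
  title: string -> string, writer optional; from title
  zip: int32 -> int32, writer required; from zip
  writer field owner has no reader counterpart
  => backward: COMPATIBLE
checking forward for Account: reader v1 against writer v2:
  severity: Role -> Role, writer optional; from severity
  attrs: map<string, float32> -> map<string, float32>, writer required; from attrs
  nickname: string -> string, writer required; from nickname
  title: string -> string, writer optional; from title
  no writer field matches reader owner
  zip: int32 -> int32, writer required; from zip
  => forward: COMPATIBLE

backward: COMPATIBLE []; forward: COMPATIBLE []


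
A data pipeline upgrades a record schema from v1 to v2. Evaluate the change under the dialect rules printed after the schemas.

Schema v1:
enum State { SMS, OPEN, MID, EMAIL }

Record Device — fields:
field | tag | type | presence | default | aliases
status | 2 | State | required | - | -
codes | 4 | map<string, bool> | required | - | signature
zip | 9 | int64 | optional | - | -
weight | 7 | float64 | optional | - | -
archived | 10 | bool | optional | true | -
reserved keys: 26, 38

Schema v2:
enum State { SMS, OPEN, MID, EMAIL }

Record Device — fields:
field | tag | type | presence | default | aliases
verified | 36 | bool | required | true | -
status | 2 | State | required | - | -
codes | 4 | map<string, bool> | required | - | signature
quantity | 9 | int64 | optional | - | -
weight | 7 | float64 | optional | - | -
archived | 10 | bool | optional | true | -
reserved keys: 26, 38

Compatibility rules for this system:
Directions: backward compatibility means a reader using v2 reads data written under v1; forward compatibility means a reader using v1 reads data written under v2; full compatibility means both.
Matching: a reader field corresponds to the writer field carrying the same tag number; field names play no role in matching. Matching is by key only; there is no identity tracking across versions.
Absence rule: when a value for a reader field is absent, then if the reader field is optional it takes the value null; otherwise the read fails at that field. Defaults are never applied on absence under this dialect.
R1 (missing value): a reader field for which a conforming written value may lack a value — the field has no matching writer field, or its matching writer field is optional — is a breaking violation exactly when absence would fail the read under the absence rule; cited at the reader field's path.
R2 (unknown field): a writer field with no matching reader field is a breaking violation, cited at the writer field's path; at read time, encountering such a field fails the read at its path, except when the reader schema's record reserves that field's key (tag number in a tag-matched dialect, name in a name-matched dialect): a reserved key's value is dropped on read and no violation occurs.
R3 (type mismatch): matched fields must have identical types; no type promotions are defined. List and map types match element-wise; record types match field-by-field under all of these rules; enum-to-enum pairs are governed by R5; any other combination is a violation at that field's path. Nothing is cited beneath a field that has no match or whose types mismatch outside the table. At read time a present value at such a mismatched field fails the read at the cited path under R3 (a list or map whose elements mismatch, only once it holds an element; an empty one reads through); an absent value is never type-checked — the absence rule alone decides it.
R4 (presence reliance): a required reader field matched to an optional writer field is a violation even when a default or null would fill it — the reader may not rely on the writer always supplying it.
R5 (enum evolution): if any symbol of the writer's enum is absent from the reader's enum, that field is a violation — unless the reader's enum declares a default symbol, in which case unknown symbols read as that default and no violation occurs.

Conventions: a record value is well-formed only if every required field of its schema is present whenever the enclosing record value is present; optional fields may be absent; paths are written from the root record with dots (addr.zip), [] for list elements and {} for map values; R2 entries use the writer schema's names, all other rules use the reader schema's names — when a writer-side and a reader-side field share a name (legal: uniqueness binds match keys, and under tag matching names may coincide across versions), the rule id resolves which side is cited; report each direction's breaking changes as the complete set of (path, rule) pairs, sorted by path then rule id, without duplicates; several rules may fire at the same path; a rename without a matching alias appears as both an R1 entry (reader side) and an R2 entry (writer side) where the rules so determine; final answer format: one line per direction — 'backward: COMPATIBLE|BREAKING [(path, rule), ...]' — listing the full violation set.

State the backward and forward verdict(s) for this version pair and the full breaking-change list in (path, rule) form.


backward: BREAKING [(verified, R1)]; forward: BREAKING [(verified, R2)]

in Device below, arrows point writer -> reader
checking backward for Device: reader v2 against writer v1:
  verified: no writer match
  State -> State, writer required: status aligns to status
  map<string, bool> -> map<string, bool>, writer required: codes aligns to codes
  int64 -> int64, writer optional: quantity aligns to zip
  float64 -> float64, writer optional: weight aligns to weight
  bool -> bool, writer optional: archived aligns to archived
  breaking: (verified, R1)
  => backward verdict for Device: BREAKING, 1 violation(s)
checking forward for Device: reader v1 against writer v2:
  State -> State, writer required: status aligns to status
  map<string, bool> -> map<string, bool>, writer required: codes aligns to codes
  int64 -> int64, writer optional: zip aligns to quantity
  float64 -> float64, writer optional: weight aligns to weight
  bool -> bool, writer optional: archived aligns to archived
  writer verified: unknown to reader
  breaking: (verified, R2)
  => forward verdict for Device: BREAKING, 1 violation(s)


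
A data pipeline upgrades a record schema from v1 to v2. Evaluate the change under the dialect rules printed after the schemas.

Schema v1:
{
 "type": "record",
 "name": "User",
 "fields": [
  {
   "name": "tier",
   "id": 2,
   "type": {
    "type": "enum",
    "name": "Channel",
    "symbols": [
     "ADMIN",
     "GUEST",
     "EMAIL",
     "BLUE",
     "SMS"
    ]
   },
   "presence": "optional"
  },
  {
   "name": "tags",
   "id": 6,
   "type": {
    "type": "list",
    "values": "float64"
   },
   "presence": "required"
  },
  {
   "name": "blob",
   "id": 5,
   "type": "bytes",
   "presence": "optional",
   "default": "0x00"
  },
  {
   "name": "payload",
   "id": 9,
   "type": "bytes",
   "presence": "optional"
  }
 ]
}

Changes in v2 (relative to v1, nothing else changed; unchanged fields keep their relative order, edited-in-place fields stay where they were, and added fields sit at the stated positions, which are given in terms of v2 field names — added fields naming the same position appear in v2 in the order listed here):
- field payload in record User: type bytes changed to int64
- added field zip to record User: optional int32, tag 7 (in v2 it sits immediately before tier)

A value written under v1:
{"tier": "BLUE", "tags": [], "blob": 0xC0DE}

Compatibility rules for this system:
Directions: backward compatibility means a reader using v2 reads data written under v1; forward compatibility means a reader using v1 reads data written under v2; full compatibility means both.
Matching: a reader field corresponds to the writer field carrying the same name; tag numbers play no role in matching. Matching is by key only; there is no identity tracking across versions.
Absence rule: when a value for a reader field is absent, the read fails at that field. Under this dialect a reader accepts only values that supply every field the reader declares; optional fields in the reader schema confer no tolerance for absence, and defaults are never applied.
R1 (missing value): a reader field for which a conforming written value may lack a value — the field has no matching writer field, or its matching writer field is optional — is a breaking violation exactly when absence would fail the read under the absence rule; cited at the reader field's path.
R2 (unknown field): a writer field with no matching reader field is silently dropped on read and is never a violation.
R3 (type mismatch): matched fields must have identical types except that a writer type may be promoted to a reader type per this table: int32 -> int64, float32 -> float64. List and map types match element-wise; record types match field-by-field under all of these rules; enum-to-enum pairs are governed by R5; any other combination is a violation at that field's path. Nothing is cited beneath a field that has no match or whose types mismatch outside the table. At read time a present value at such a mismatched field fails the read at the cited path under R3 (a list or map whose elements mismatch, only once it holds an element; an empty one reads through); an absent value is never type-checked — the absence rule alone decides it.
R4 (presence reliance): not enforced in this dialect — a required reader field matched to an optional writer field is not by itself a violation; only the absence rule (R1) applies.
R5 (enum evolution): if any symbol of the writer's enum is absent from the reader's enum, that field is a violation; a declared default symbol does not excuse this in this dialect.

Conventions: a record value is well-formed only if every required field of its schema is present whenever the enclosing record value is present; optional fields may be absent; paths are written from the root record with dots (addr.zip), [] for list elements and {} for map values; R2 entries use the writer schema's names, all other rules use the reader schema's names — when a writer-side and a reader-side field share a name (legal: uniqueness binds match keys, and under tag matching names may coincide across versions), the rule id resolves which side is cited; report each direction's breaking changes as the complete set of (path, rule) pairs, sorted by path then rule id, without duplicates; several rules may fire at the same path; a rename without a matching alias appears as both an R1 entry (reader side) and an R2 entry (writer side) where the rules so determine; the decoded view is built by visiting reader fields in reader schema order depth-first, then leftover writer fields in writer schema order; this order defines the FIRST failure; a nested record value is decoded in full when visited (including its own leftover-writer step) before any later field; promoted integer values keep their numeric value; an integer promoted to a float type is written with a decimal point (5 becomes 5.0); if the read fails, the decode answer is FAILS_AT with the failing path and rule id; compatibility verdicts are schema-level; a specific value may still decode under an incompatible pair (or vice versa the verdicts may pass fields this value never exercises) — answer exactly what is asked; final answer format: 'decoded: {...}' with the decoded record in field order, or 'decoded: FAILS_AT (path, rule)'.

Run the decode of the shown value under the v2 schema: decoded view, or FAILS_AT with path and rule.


decoded: FAILS_AT (zip, R1)

each type pair in User: writer, then reader
migrating the User value to v2:
  read fails at zip under R1 (no fill)
  => FAILS_AT (zip, R1)
remaining User differences; none change what is asked:
  field payload in record User: type bytes changed to int64 -> matters for User compatibility verdicts, not for this value's decode


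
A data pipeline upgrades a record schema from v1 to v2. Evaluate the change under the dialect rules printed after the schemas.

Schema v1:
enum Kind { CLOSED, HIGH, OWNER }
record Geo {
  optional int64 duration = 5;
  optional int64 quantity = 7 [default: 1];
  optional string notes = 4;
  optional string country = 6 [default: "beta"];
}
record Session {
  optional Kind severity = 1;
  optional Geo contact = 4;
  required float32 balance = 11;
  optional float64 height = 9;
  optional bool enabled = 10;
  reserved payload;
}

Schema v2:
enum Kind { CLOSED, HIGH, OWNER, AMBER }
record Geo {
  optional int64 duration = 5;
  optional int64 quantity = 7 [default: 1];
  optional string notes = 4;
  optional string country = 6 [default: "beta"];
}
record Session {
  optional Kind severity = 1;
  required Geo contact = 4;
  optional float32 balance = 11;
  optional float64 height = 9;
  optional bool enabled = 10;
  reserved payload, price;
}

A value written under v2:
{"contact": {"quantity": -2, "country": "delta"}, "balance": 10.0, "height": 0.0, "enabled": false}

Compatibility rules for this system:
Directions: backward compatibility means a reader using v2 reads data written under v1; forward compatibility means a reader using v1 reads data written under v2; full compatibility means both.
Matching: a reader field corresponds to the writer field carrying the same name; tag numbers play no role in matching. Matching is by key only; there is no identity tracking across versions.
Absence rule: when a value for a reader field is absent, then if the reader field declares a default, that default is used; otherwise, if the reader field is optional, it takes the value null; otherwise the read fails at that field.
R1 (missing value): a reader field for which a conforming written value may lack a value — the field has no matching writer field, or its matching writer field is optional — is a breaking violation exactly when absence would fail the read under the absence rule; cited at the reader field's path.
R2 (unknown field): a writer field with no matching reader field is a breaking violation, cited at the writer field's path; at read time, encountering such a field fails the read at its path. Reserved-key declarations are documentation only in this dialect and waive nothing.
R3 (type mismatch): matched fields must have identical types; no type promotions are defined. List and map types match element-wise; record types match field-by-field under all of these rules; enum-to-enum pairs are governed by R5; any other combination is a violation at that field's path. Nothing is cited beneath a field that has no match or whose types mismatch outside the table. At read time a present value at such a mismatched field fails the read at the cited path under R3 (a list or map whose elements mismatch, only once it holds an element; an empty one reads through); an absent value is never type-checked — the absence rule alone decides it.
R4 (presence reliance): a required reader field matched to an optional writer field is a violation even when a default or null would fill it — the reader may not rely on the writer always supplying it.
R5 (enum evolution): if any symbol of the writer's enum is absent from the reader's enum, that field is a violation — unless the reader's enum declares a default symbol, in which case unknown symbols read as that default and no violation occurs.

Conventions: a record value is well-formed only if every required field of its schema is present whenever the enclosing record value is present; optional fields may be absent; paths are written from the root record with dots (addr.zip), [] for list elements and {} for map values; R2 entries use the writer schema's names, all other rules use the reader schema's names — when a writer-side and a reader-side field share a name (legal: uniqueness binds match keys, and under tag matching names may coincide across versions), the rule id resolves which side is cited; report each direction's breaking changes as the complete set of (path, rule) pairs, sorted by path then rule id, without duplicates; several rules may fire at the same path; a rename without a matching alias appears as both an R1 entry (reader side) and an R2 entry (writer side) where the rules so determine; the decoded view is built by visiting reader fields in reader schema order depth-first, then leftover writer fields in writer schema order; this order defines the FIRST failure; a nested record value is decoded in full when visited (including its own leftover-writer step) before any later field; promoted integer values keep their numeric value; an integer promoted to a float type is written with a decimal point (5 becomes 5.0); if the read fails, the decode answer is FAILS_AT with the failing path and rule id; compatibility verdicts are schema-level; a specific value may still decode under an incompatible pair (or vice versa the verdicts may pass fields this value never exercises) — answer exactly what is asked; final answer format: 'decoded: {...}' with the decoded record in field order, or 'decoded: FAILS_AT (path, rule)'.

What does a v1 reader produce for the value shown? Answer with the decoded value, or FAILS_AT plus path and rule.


decoded: {"severity": null, "contact": {"duration": null, "quantity": -2, "notes": null, "country": "delta"}, "balance": 10.0, "height": 0.0, "enabled": false}

the writer's type comes first in each Session pair
decode walk for Session under reader schema v1:
  severity := null (missing; optional => null)
  contact.duration := null (missing; optional => null)
  contact.quantity := -2
  contact.notes := null (missing; optional => null)
  contact.country := "delta"
  balance := 10.0
  height := 0.0
  enabled := false
  => decoded: {"severity": null, "contact": {"duration": null, "quantity": -2, "notes": null, "country": "delta"}, "balance": 10.0, "height": 0.0, "enabled": false}
the rest of the Session diff is inert for this question:
  field balance in record Session: required changed to optional -> changes Session's schema-level verdicts only — the decode of this value is the same
  field contact in record Session: optional changed to required -> changes Session's schema-level verdicts only — the decode of this value is the same
  enum Kind (field severity in record Session): symbol AMBER added -> changes Session's schema-level verdicts only — the decode of this value is the same
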